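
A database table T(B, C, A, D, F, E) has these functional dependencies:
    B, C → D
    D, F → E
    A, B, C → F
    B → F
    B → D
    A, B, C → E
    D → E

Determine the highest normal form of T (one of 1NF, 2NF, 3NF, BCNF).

Candidate key: {A, B, C}. Prime attributes: {A, B, C}.
B, C → D: {B, C}⁺ = {B, C, D, E, F}, which is not all of the attributes, so the left side is not a superkey — BCNF is violated.
B, C → D determines the non-prime attribute {D} from a non-superkey — 3NF is violated.
Since {B} ⊂ {A, B, C} and {B}⁺ ⊇ {D, E, F} with {D, E, F} non-prime, there is a partial dependency; 2NF fails.

1NF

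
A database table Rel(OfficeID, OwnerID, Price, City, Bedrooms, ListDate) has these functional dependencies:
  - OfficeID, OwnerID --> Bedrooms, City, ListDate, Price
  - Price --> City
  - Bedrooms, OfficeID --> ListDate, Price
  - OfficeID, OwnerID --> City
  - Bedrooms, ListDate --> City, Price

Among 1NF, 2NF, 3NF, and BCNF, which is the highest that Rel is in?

Candidate key: {OfficeID, OwnerID}. Prime attributes: {OfficeID, OwnerID}.
Price --> City: {Price}⁺ = {City, Price}, which is not all of the attributes, so the left side is not a superkey — BCNF is violated.
Price --> City determines the non-prime attribute {City} from a non-superkey — 3NF is violated.
No non-prime attribute depends on a proper subset of any candidate key, so 2NF holds.

2NF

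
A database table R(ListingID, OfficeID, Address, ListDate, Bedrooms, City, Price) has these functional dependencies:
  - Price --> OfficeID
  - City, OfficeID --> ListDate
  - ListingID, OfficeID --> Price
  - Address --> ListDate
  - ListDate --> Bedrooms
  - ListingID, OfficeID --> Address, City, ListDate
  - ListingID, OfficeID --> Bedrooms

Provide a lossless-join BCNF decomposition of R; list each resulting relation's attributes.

Candidate keys of the original relation: {ListingID, OfficeID}, {ListingID, Price}.
Within {Address, Bedrooms, City, ListDate, ListingID, OfficeID, Price}: {Price}⁺ ∩ {Address, Bedrooms, City, ListDate, ListingID, OfficeID, Price} = {OfficeID, Price}, not the whole set, so Price --> OfficeID violates BCNF; decompose into {OfficeID, Price} and {Address, Bedrooms, City, ListDate, ListingID, Price}.
{OfficeID, Price}: every determinant is a superkey — BCNF.
Within {Address, Bedrooms, City, ListDate, ListingID, Price}: {Address}⁺ ∩ {Address, Bedrooms, City, ListDate, ListingID, Price} = {Address, Bedrooms, ListDate}, not the whole set, so Address --> Bedrooms, ListDate violates BCNF; decompose into {Address, Bedrooms, ListDate} and {Address, City, ListingID, Price}.
Within {Address, Bedrooms, ListDate}: {ListDate}⁺ ∩ {Address, Bedrooms, ListDate} = {Bedrooms, ListDate}, not the whole set, so ListDate --> Bedrooms violates BCNF; decompose into {Bedrooms, ListDate} and {Address, ListDate}.
{Bedrooms, ListDate}: every determinant is a superkey — BCNF.
{Address, ListDate}: every determinant is a superkey — BCNF.
{Address, City, ListingID, Price}: every determinant is a superkey — BCNF.

{Address, City, ListingID, Price}; {Address, ListDate}; {Bedrooms, ListDate}; {OfficeID, Price}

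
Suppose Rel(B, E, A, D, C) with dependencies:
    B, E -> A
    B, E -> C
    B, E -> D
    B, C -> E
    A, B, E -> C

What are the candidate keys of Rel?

{B} never appears on the right of any FD, so every key must include it.
{B, C} is a candidate key since {B, C}⁺ = {A, B, C, D, E} covers every attribute.
{B, E} is a candidate key since {B, E}⁺ = {A, B, C, D, E} covers every attribute.
Any other superkey properly contains one of these, so there are no further candidate keys.

{B, C}, {B, E}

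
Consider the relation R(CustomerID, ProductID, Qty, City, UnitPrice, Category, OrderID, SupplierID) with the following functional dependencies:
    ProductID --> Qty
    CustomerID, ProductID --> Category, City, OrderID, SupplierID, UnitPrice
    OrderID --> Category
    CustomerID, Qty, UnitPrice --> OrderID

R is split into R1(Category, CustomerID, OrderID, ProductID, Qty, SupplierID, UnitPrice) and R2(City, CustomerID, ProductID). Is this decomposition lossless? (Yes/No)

Yes

Common attributes: {CustomerID, ProductID}; their closure is {Category, City, CustomerID, OrderID, ProductID, Qty, SupplierID, UnitPrice}.
Since R1 ⊆ {Category, City, CustomerID, OrderID, ProductID, Qty, SupplierID, UnitPrice}, the intersection is a superkey of R1; the decomposition is lossless.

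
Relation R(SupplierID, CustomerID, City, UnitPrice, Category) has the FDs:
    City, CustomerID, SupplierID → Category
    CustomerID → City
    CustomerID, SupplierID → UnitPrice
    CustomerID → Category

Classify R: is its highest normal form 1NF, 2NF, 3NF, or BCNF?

1NF

Candidate key: {CustomerID, SupplierID}. Prime attributes: {CustomerID, SupplierID}.
CustomerID → City: {CustomerID}⁺ = {Category, City, CustomerID}, which is not all of the attributes, so the left side is not a superkey — BCNF is violated.
CustomerID → City has non-prime {City} on the right and a non-superkey on the left, so 3NF fails.
{CustomerID} is a proper subset of the key {CustomerID, SupplierID}, and {CustomerID}⁺ contains the non-prime attributes {Category, City} — a partial dependency, so 2NF is violated.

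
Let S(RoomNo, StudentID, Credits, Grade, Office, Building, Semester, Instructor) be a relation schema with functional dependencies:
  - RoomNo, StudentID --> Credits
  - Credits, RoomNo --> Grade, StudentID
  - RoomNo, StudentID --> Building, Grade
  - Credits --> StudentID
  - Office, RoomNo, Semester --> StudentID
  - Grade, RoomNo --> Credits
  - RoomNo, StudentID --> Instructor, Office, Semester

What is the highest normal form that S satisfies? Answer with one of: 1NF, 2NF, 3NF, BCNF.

3NF

Candidate keys: {Credits, RoomNo}, {Grade, RoomNo}, {Office, RoomNo, Semester}, {RoomNo, StudentID}. Prime attributes: {Credits, Grade, Office, RoomNo, Semester, StudentID}.
Credits --> StudentID: {Credits}⁺ = {Credits, StudentID}, which is not all of the attributes, so the left side is not a superkey — BCNF is violated.
Since {StudentID} ⊆ prime attributes and every other non-superkey FD also has a prime right side, the schema is in 3NF.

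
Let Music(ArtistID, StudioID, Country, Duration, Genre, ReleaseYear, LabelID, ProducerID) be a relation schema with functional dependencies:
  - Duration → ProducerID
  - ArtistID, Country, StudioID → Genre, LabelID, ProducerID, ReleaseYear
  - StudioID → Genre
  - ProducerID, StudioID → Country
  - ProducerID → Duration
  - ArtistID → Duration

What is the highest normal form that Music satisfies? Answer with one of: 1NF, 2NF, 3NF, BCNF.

1NF

Candidate key: {ArtistID, StudioID}. Prime attributes: {ArtistID, StudioID}.
Duration → ProducerID breaks BCNF: {Duration}⁺ = {Duration, ProducerID}, so {Duration} is not a superkey.
Duration → ProducerID determines the non-prime attribute {ProducerID} from a non-superkey — 3NF is violated.
The proper key subset {ArtistID} of {ArtistID, StudioID} determines non-prime {Duration, ProducerID}, so the relation is not even in 2NF.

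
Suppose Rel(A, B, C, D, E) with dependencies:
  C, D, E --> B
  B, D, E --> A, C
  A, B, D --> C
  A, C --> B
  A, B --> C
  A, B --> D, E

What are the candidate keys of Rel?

{A, B}⁺ = {A, B, C, D, E} — all of the relation — so {A, B} is a candidate key.
{A, C}⁺ = {A, B, C, D, E} — all of the relation — so {A, C} is a candidate key.
{B, D, E}⁺ = {A, B, C, D, E} — all of the relation — so {B, D, E} is a candidate key.
{C, D, E}⁺ = {A, B, C, D, E} — all of the relation — so {C, D, E} is a candidate key.
These are minimal and exhaustive — every other superkey contains one of them.

{A, B}, {A, C}, {B, D, E}, {C, D, E}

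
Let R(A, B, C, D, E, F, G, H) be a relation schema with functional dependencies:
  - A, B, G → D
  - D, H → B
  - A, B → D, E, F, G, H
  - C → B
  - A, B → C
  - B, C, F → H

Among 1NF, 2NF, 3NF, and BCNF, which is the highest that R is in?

3NF

Candidate keys: {A, B}, {A, C}, {A, D, H}. Prime attributes: {A, B, C, D, H}.
D, H → B breaks BCNF: {D, H}⁺ = {B, D, H}, so {D, H} is not a superkey.
But every attribute on its right side ({B}) is prime, and the same holds for every other non-superkey FD, so 3NF still holds.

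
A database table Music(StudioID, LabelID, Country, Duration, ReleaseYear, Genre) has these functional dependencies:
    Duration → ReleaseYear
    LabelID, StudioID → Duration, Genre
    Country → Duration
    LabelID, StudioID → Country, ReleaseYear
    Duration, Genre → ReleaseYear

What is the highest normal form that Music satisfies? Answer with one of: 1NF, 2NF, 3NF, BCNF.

2NF

Candidate key: {LabelID, StudioID}. Prime attributes: {LabelID, StudioID}.
Duration → ReleaseYear breaks BCNF: {Duration}⁺ = {Duration, ReleaseYear}, so {Duration} is not a superkey.
Duration → ReleaseYear has non-prime {ReleaseYear} on the right and a non-superkey on the left, so 3NF fails.
No proper subset of a key has a non-prime attribute in its closure, so there is no partial dependency; 2NF holds.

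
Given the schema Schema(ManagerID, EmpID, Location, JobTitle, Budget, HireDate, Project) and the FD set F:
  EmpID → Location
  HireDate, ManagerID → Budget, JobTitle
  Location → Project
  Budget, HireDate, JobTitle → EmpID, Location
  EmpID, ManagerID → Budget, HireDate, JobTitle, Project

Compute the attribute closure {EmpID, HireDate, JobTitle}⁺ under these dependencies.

Start with {EmpID, HireDate, JobTitle}.
EmpID → Location applies; add {Location} → now {EmpID, HireDate, JobTitle, Location}.
Location → Project applies; add {Project} → now {EmpID, HireDate, JobTitle, Location, Project}.
No further FD applies.

{EmpID, HireDate, JobTitle, Location, Project}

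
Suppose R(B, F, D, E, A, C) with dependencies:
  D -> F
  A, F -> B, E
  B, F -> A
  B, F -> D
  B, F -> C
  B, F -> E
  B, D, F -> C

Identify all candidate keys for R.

Closure of {A, D} is {A, B, C, D, E, F}, the whole schema; {A, D} is a candidate key.
Closure of {A, F} is {A, B, C, D, E, F}, the whole schema; {A, F} is a candidate key.
Closure of {B, D} is {A, B, C, D, E, F}, the whole schema; {B, D} is a candidate key.
Closure of {B, F} is {A, B, C, D, E, F}, the whole schema; {B, F} is a candidate key.
These are minimal and exhaustive — every other superkey contains one of them.

{A, D}, {A, F}, {B, D}, {B, F}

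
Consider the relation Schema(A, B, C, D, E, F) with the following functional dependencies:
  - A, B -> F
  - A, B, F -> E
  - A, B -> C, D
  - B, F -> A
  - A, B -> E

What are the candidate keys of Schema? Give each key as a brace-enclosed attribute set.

{A, B}, {B, F}

{B} never appears on the right of any FD, so every key must include it.
{A, B}⁺ = {A, B, C, D, E, F} — all of the relation — so {A, B} is a candidate key.
{B, F}⁺ = {A, B, C, D, E, F} — all of the relation — so {B, F} is a candidate key.
Any other superkey properly contains one of these, so there are no further candidate keys.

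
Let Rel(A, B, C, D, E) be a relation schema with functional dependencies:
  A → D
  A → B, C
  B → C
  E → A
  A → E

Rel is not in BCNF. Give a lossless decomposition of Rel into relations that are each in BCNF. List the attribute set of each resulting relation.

Candidate keys of the original relation: {A}, {E}.
Within {A, B, C, D, E}: {B}⁺ ∩ {A, B, C, D, E} = {B, C}, not the whole set, so B → C violates BCNF; decompose into {B, C} and {A, B, D, E}.
{B, C}: every determinant is a superkey — BCNF.
{A, B, D, E}: every determinant is a superkey — BCNF.

{A, B, D, E}; {B, C}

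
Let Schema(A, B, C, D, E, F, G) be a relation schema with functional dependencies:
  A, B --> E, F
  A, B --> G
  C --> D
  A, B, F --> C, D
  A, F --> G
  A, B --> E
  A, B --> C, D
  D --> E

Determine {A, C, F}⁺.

Start with {A, C, F}.
C --> D applies; add {D} → now {A, C, D, F}.
A, F --> G applies; add {G} → now {A, C, D, F, G}.
D --> E applies; add {E} → now {A, C, D, E, F, G}.
No further FD applies.

{A, C, D, E, F, G}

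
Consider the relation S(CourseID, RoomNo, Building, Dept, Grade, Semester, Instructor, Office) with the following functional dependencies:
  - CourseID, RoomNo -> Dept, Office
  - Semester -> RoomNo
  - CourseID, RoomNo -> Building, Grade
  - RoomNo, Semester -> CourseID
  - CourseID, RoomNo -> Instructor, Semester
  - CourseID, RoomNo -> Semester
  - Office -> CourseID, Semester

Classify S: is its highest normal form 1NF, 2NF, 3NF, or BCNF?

Candidate keys: {CourseID, RoomNo}, {Office}, {Semester}. Prime attributes: {CourseID, Office, RoomNo, Semester}.
Every FD has a superkey on the left, so the relation is in BCNF.

BCNF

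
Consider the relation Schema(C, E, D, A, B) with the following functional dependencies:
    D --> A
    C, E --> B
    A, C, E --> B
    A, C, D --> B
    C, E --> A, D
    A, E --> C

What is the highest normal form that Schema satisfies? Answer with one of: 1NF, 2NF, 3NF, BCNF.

Candidate keys: {A, E}, {C, E}, {D, E}. Prime attributes: {A, C, D, E}.
D --> A: {D}⁺ = {A, D}, which is not all of the attributes, so the left side is not a superkey — BCNF is violated.
Because {B} is non-prime and the left side of A, C, D --> B is not a superkey, the relation is not in 3NF.
Checking every proper subset of each key, none determines a non-prime attribute — 2NF is satisfied.

2NF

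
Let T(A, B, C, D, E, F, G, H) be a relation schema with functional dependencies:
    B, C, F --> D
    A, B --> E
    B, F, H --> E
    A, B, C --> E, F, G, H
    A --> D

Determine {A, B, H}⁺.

Start with {A, B, H}.
A, B --> E applies; add {E} → now {A, B, E, H}.
A --> D applies; add {D} → now {A, B, D, E, H}.
No further FD applies.

{A, B, D, E, H}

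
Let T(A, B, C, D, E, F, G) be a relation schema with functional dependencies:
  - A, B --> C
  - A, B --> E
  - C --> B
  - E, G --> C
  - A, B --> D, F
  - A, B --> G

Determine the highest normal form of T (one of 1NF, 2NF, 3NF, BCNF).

3NF

Candidate keys: {A, B}, {A, C}, {A, E, G}. Prime attributes: {A, B, C, E, G}.
C --> B: {C}⁺ = {B, C}, which is not all of the attributes, so the left side is not a superkey — BCNF is violated.
Since {B} ⊆ prime attributes and every other non-superkey FD also has a prime right side, the schema is in 3NF.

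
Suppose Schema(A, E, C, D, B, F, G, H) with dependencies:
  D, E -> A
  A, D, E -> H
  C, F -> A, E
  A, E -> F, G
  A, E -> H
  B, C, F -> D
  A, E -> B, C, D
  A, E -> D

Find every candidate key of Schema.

Closure of {A, E} is {A, B, C, D, E, F, G, H}, the whole schema; {A, E} is a candidate key.
Closure of {C, F} is {A, B, C, D, E, F, G, H}, the whole schema; {C, F} is a candidate key.
Closure of {D, E} is {A, B, C, D, E, F, G, H}, the whole schema; {D, E} is a candidate key.
No proper subset of any of these is a key, and no other minimal superkey exists.

{A, E}, {C, F}, {D, E}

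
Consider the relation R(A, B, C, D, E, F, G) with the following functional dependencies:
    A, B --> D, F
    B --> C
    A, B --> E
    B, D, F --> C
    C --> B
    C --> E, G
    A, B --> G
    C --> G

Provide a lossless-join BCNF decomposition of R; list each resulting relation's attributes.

{A, B, D, F}; {B, C, E, G}

Candidate keys of the original relation: {A, B}, {A, C}.
{A, B, C, D, E, F, G}: {B} determines {B, C, E, G} here but is not a superkey — split on B --> C, E, G, giving {B, C, E, G} and {A, B, D, F}.
{B, C, E, G} has no BCNF violation.
{A, B, D, F} has no BCNF violation.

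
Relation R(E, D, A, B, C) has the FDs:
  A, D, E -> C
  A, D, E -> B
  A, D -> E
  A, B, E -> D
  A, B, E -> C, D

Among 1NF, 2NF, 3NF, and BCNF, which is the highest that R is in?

BCNF

Candidate keys: {A, B, E}, {A, D}. Prime attributes: {A, B, D, E}.
The left-hand side of every FD is a superkey, so BCNF is satisfied.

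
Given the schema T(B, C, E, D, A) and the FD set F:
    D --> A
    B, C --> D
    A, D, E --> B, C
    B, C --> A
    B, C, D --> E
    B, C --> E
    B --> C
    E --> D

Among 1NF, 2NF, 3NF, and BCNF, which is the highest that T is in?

Candidate keys: {B}, {E}. Prime attributes: {B, E}.
For D --> A we have {D}⁺ = {A, D}; {D} is not a superkey, so BCNF fails.
Because {A} is non-prime and the left side of D --> A is not a superkey, the relation is not in 3NF.
All keys have size 1, which rules out partial dependencies — 2NF is satisfied.

2NF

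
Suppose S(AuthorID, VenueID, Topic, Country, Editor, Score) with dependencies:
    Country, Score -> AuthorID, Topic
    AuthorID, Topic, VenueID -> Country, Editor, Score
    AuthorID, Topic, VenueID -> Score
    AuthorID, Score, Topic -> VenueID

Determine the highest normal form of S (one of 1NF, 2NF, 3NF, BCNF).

BCNF

Candidate keys: {AuthorID, Score, Topic}, {AuthorID, Topic, VenueID}, {Country, Score}. Prime attributes: {AuthorID, Country, Score, Topic, VenueID}.
Each dependency's left side is a superkey — BCNF holds.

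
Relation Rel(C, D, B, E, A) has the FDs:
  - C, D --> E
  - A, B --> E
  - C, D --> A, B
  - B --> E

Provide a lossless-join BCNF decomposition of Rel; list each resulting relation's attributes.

Candidate key of the original relation: {C, D}.
{A, B, C, D, E}: {A, B} determines {A, B, E} here but is not a superkey — split on A, B --> E, giving {A, B, E} and {A, B, C, D}.
{A, B, E}: {B} determines {B, E} here but is not a superkey — split on B --> E, giving {B, E} and {A, B}.
{B, E} has no BCNF violation.
{A, B} has no BCNF violation.
{A, B, C, D} has no BCNF violation.

{A, B, C, D}; {B, E}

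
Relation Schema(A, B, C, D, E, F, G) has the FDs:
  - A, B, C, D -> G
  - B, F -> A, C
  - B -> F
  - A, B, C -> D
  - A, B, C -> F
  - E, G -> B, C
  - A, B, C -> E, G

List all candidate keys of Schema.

Closure of {B} is {A, B, C, D, E, F, G}, the whole schema; {B} is a candidate key.
Closure of {E, G} is {A, B, C, D, E, F, G}, the whole schema; {E, G} is a candidate key.
No proper subset of any of these is a key, and no other minimal superkey exists.

{B}, {E, G}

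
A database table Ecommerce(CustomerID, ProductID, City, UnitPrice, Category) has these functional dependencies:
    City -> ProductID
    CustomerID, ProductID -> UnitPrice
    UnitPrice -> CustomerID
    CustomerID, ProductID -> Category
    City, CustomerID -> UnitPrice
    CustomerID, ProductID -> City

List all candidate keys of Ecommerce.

{City, CustomerID}⁺ = {Category, City, CustomerID, ProductID, UnitPrice}, which is every attribute, so {City, CustomerID} is a candidate key.
{City, UnitPrice}⁺ = {Category, City, CustomerID, ProductID, UnitPrice}, which is every attribute, so {City, UnitPrice} is a candidate key.
{CustomerID, ProductID}⁺ = {Category, City, CustomerID, ProductID, UnitPrice}, which is every attribute, so {CustomerID, ProductID} is a candidate key.
{ProductID, UnitPrice}⁺ = {Category, City, CustomerID, ProductID, UnitPrice}, which is every attribute, so {ProductID, UnitPrice} is a candidate key.
Any other superkey properly contains one of these, so there are no further candidate keys.

{City, CustomerID}, {City, UnitPrice}, {CustomerID, ProductID}, {ProductID, UnitPrice}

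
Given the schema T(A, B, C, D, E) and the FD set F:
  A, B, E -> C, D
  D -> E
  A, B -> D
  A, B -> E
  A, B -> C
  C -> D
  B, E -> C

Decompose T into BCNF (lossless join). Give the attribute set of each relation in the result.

Candidate key of the original relation: {A, B}.
In {A, B, C, D, E}, {D} is not a superkey ({D}⁺ restricted to this set is {D, E}), so split on D -> E into {D, E} and {A, B, C, D}.
{D, E} is in BCNF.
In {A, B, C, D}, {C} is not a superkey ({C}⁺ restricted to this set is {C, D}), so split on C -> D into {C, D} and {A, B, C}.
{C, D} is in BCNF.
{A, B, C} is in BCNF.

{A, B, C}; {C, D}; {D, E}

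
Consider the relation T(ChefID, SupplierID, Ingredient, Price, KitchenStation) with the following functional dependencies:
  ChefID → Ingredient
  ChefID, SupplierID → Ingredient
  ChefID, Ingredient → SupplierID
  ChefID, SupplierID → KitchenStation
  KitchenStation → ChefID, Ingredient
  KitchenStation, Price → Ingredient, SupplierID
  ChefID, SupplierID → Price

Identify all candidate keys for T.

{ChefID}⁺ = {ChefID, Ingredient, KitchenStation, Price, SupplierID}, which is every attribute, so {ChefID} is a candidate key.
{KitchenStation}⁺ = {ChefID, Ingredient, KitchenStation, Price, SupplierID}, which is every attribute, so {KitchenStation} is a candidate key.
No proper subset of any of these is a key, and no other minimal superkey exists.

{ChefID}, {KitchenStation}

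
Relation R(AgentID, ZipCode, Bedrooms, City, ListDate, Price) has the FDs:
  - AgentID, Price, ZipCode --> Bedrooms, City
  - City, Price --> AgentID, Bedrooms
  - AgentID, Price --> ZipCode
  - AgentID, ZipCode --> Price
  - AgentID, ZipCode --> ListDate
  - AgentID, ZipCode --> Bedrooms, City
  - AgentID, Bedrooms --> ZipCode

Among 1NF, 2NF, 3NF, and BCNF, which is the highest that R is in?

BCNF

Candidate keys: {AgentID, Bedrooms}, {AgentID, Price}, {AgentID, ZipCode}, {City, Price}. Prime attributes: {AgentID, Bedrooms, City, Price, ZipCode}.
The left-hand side of every FD is a superkey, so BCNF is satisfied.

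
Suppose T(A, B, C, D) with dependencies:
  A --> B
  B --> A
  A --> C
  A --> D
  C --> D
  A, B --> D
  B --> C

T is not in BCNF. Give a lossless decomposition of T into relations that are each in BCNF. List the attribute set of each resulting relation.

{A, B, C}; {C, D}

Candidate keys of the original relation: {A}, {B}.
Within {A, B, C, D}: {C}⁺ ∩ {A, B, C, D} = {C, D}, not the whole set, so C --> D violates BCNF; decompose into {C, D} and {A, B, C}.
{C, D} is in BCNF.
{A, B, C} is in BCNF.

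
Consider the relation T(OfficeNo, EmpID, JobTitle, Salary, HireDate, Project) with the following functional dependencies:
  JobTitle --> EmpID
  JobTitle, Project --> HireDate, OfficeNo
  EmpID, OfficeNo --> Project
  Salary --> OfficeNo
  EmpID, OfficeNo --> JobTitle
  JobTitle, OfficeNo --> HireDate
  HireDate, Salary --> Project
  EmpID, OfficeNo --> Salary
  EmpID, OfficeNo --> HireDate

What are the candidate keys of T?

{EmpID, OfficeNo} is a candidate key since {EmpID, OfficeNo}⁺ = {EmpID, HireDate, JobTitle, OfficeNo, Project, Salary} covers every attribute.
{EmpID, Salary} is a candidate key since {EmpID, Salary}⁺ = {EmpID, HireDate, JobTitle, OfficeNo, Project, Salary} covers every attribute.
{JobTitle, OfficeNo} is a candidate key since {JobTitle, OfficeNo}⁺ = {EmpID, HireDate, JobTitle, OfficeNo, Project, Salary} covers every attribute.
{JobTitle, Project} is a candidate key since {JobTitle, Project}⁺ = {EmpID, HireDate, JobTitle, OfficeNo, Project, Salary} covers every attribute.
{JobTitle, Salary} is a candidate key since {JobTitle, Salary}⁺ = {EmpID, HireDate, JobTitle, OfficeNo, Project, Salary} covers every attribute.
No proper subset of any of these is a key, and no other minimal superkey exists.

{EmpID, OfficeNo}, {EmpID, Salary}, {JobTitle, OfficeNo}, {JobTitle, Project}, {JobTitle, Salary}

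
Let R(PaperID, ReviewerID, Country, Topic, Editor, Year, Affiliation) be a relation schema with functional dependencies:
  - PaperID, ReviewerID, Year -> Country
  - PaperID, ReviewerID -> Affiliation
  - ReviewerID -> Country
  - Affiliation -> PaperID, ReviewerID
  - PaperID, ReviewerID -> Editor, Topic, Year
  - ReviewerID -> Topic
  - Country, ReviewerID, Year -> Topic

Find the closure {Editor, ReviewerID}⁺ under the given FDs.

Start with {Editor, ReviewerID}.
ReviewerID -> Country applies; add {Country} → now {Country, Editor, ReviewerID}.
ReviewerID -> Topic applies; add {Topic} → now {Country, Editor, ReviewerID, Topic}.
No further FD applies.

{Country, Editor, ReviewerID, Topic}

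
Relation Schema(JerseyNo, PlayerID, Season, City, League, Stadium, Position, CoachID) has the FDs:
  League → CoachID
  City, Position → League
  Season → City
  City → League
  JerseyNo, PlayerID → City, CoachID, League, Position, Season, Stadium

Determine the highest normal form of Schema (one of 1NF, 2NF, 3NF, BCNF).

2NF

Candidate key: {JerseyNo, PlayerID}. Prime attributes: {JerseyNo, PlayerID}.
League → CoachID: {League}⁺ = {CoachID, League}, which is not all of the attributes, so the left side is not a superkey — BCNF is violated.
League → CoachID determines the non-prime attribute {CoachID} from a non-superkey — 3NF is violated.
Checking every proper subset of each key, none determines a non-prime attribute — 2NF is satisfied.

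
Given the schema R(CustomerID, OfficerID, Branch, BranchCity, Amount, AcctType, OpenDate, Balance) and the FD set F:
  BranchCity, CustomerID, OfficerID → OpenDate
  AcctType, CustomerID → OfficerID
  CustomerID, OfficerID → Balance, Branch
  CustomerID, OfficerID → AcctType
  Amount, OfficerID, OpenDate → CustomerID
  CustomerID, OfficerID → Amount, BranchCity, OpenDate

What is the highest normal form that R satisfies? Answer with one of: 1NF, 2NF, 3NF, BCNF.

Candidate keys: {AcctType, CustomerID}, {Amount, OfficerID, OpenDate}, {CustomerID, OfficerID}. Prime attributes: {AcctType, Amount, CustomerID, OfficerID, OpenDate}.
Every FD has a superkey on the left, so the relation is in BCNF.

BCNF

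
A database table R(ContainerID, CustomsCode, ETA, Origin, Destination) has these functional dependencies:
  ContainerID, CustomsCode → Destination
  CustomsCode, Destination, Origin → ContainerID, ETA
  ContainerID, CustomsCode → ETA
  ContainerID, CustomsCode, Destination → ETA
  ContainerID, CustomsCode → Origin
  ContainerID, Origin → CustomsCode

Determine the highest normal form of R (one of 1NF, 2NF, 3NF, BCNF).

Candidate keys: {ContainerID, CustomsCode}, {ContainerID, Origin}, {CustomsCode, Destination, Origin}. Prime attributes: {ContainerID, CustomsCode, Destination, Origin}.
Every FD has a superkey on the left, so the relation is in BCNF.

BCNF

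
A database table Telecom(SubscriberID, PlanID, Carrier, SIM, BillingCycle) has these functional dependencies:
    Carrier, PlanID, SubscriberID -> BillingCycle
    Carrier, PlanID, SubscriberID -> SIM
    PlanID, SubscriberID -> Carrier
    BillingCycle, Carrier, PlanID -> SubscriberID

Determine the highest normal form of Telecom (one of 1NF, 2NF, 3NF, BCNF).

BCNF

Candidate keys: {BillingCycle, Carrier, PlanID}, {PlanID, SubscriberID}. Prime attributes: {BillingCycle, Carrier, PlanID, SubscriberID}.
Each dependency's left side is a superkey — BCNF holds.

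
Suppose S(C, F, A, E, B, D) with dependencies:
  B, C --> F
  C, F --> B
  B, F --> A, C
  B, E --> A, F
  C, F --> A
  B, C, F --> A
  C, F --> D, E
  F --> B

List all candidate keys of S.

{F} is a candidate key since {F}⁺ = {A, B, C, D, E, F} covers every attribute.
{B, C} is a candidate key since {B, C}⁺ = {A, B, C, D, E, F} covers every attribute.
{B, E} is a candidate key since {B, E}⁺ = {A, B, C, D, E, F} covers every attribute.
These are minimal and exhaustive — every other superkey contains one of them.

{B, C}, {B, E}, {F}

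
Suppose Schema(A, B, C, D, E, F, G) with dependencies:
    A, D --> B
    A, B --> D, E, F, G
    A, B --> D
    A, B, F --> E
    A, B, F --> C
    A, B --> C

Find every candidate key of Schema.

{A} never appears on the right of any FD, so every key must include it.
{A, B}⁺ = {A, B, C, D, E, F, G}, which is every attribute, so {A, B} is a candidate key.
{A, D}⁺ = {A, B, C, D, E, F, G}, which is every attribute, so {A, D} is a candidate key.
These are minimal and exhaustive — every other superkey contains one of them.

{A, B}, {A, D}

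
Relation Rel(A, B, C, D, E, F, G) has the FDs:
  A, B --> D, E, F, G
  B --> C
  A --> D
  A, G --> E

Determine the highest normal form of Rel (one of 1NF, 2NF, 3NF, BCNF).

Candidate key: {A, B}. Prime attributes: {A, B}.
B --> C: {B}⁺ = {B, C}, which is not all of the attributes, so the left side is not a superkey — BCNF is violated.
B --> C determines the non-prime attribute {C} from a non-superkey — 3NF is violated.
Since {A} ⊂ {A, B} and {A}⁺ ⊇ {D} with {D} non-prime, there is a partial dependency; 2NF fails.

1NF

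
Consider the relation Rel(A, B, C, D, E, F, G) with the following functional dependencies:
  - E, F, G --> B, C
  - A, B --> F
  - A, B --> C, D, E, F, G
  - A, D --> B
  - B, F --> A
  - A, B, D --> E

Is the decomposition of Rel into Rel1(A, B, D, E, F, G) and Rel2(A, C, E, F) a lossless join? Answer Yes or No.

No

Rel1 ∩ Rel2 = {A, E, F}; its closure under F is {A, E, F}.
Neither Rel1 nor Rel2 is contained in that closure, so the decomposition is lossy.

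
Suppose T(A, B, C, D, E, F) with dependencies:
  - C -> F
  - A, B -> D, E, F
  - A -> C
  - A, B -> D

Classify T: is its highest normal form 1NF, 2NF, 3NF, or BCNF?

Candidate key: {A, B}. Prime attributes: {A, B}.
C -> F: {C}⁺ = {C, F}, which is not all of the attributes, so the left side is not a superkey — BCNF is violated.
C -> F determines the non-prime attribute {F} from a non-superkey — 3NF is violated.
The proper key subset {A} of {A, B} determines non-prime {C, F}, so the relation is not even in 2NF.

1NF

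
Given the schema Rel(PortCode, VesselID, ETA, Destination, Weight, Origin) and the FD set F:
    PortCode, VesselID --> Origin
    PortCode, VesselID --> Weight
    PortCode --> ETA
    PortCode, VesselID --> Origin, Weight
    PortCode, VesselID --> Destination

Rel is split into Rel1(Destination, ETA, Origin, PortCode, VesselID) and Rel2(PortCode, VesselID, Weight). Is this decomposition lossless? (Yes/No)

Yes

Rel1 ∩ Rel2 = {PortCode, VesselID}; its closure under F is {Destination, ETA, Origin, PortCode, VesselID, Weight}.
This includes all of Rel1, so the common attributes are a superkey of Rel1 — the join is lossless.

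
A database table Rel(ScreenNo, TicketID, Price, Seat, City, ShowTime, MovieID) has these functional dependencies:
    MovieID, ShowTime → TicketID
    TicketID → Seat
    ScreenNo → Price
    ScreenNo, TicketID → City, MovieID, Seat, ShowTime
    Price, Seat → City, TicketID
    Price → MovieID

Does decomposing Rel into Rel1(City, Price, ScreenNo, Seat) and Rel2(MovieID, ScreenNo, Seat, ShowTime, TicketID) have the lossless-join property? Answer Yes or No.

Yes

The shared attributes are {ScreenNo, Seat} and {ScreenNo, Seat}⁺ = {City, MovieID, Price, ScreenNo, Seat, ShowTime, TicketID}.
Rel1 is contained in that closure, so Rel1 ∩ Rel2 → Rel1 holds and the join is lossless.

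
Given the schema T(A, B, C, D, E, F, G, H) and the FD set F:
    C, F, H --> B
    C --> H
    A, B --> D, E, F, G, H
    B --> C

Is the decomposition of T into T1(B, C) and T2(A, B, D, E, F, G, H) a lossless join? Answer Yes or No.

Yes

T1 ∩ T2 = {B}; its closure under F is {B, C, H}.
T1 is contained in that closure, so T1 ∩ T2 --> T1 holds and the join is lossless.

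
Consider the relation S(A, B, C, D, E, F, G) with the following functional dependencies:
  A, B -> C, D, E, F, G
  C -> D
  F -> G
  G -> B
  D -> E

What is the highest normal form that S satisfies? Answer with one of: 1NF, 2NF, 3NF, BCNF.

2NF

Candidate keys: {A, B}, {A, F}, {A, G}. Prime attributes: {A, B, F, G}.
C -> D: {C}⁺ = {C, D, E}, which is not all of the attributes, so the left side is not a superkey — BCNF is violated.
C -> D has non-prime {D} on the right and a non-superkey on the left, so 3NF fails.
No non-prime attribute depends on a proper subset of any candidate key, so 2NF holds.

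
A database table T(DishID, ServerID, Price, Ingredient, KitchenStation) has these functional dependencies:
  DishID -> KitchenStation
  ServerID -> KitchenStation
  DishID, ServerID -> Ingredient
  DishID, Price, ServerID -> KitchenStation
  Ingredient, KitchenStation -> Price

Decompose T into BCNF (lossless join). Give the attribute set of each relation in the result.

Candidate key of the original relation: {DishID, ServerID}.
In {DishID, Ingredient, KitchenStation, Price, ServerID}, {DishID} is not a superkey ({DishID}⁺ restricted to this set is {DishID, KitchenStation}), so split on DishID -> KitchenStation into {DishID, KitchenStation} and {DishID, Ingredient, Price, ServerID}.
{DishID, KitchenStation} is in BCNF.
In {DishID, Ingredient, Price, ServerID}, {DishID, Ingredient} is not a superkey ({DishID, Ingredient}⁺ restricted to this set is {DishID, Ingredient, Price}), so split on DishID, Ingredient -> Price into {DishID, Ingredient, Price} and {DishID, Ingredient, ServerID}.
{DishID, Ingredient, Price} is in BCNF.
{DishID, Ingredient, ServerID} is in BCNF.

{DishID, Ingredient, Price}; {DishID, Ingredient, ServerID}; {DishID, KitchenStation}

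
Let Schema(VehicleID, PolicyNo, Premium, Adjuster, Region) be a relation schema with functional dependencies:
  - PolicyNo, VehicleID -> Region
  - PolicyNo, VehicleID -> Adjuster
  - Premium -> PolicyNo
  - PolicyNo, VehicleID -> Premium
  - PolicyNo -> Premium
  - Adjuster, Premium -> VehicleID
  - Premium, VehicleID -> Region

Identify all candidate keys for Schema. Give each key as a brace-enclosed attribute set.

{Adjuster, PolicyNo}, {Adjuster, Premium}, {PolicyNo, VehicleID}, {Premium, VehicleID}

{Adjuster, PolicyNo}⁺ = {Adjuster, PolicyNo, Premium, Region, VehicleID} — all of the relation — so {Adjuster, PolicyNo} is a candidate key.
{Adjuster, Premium}⁺ = {Adjuster, PolicyNo, Premium, Region, VehicleID} — all of the relation — so {Adjuster, Premium} is a candidate key.
{PolicyNo, VehicleID}⁺ = {Adjuster, PolicyNo, Premium, Region, VehicleID} — all of the relation — so {PolicyNo, VehicleID} is a candidate key.
{Premium, VehicleID}⁺ = {Adjuster, PolicyNo, Premium, Region, VehicleID} — all of the relation — so {Premium, VehicleID} is a candidate key.
These are minimal and exhaustive — every other superkey contains one of them.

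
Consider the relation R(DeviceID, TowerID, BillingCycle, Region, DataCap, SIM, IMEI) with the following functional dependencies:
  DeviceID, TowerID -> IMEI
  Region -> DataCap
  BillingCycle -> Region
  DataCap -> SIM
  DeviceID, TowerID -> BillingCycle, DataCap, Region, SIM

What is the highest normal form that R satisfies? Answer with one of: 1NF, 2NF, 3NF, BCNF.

2NF

Candidate key: {DeviceID, TowerID}. Prime attributes: {DeviceID, TowerID}.
Region -> DataCap: {Region}⁺ = {DataCap, Region, SIM}, which is not all of the attributes, so the left side is not a superkey — BCNF is violated.
Because {DataCap} is non-prime and the left side of Region -> DataCap is not a superkey, the relation is not in 3NF.
No proper subset of a key has a non-prime attribute in its closure, so there is no partial dependency; 2NF holds.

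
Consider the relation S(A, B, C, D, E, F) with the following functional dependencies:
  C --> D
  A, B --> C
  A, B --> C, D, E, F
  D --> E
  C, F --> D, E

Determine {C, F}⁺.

{C, D, E, F}

Start with {C, F}.
C --> D applies; add {D} → now {C, D, F}.
D --> E applies; add {E} → now {C, D, E, F}.
No further FD applies.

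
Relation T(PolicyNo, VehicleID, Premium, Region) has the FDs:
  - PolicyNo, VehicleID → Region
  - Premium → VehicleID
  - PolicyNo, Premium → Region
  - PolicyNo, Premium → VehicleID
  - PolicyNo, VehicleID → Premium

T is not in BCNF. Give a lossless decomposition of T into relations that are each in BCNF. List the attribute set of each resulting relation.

{PolicyNo, Premium, Region}; {Premium, VehicleID}

Candidate keys of the original relation: {PolicyNo, Premium}, {PolicyNo, VehicleID}.
Within {PolicyNo, Premium, Region, VehicleID}: {Premium}⁺ ∩ {PolicyNo, Premium, Region, VehicleID} = {Premium, VehicleID}, not the whole set, so Premium → VehicleID violates BCNF; decompose into {Premium, VehicleID} and {PolicyNo, Premium, Region}.
{Premium, VehicleID} has no BCNF violation.
{PolicyNo, Premium, Region} has no BCNF violation.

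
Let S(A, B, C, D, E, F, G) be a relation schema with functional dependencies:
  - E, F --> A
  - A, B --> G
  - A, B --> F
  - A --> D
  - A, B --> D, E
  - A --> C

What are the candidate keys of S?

{A, B}, {B, E, F}

No FD produces {B}, so it must be in every candidate key.
{A, B}⁺ = {A, B, C, D, E, F, G}, which is every attribute, so {A, B} is a candidate key.
{B, E, F}⁺ = {A, B, C, D, E, F, G}, which is every attribute, so {B, E, F} is a candidate key.
No proper subset of any of these is a key, and no other minimal superkey exists.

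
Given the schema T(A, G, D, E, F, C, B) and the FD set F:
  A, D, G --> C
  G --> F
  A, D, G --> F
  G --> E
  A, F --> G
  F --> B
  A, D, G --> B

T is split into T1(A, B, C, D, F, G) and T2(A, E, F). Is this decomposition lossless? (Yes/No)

Yes

T1 ∩ T2 = {A, F}; its closure under F is {A, B, E, F, G}.
T2 is contained in that closure, so T1 ∩ T2 --> T2 holds and the join is lossless.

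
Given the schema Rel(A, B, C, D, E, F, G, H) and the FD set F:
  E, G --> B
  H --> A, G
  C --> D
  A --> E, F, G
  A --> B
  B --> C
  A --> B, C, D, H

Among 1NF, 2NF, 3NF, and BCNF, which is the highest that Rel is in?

2NF

Candidate keys: {A}, {H}. Prime attributes: {A, H}.
For E, G --> B we have {E, G}⁺ = {B, C, D, E, G}; {E, G} is not a superkey, so BCNF fails.
E, G --> B determines the non-prime attribute {B} from a non-superkey — 3NF is violated.
All keys have size 1, which rules out partial dependencies — 2NF is satisfied.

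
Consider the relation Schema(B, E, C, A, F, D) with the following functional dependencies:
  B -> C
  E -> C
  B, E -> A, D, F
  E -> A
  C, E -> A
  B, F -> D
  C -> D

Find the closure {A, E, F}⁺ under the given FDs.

Start with {A, E, F}.
E -> C applies; add {C} → now {A, C, E, F}.
C -> D applies; add {D} → now {A, C, D, E, F}.
No further FD applies.

{A, C, D, E, F}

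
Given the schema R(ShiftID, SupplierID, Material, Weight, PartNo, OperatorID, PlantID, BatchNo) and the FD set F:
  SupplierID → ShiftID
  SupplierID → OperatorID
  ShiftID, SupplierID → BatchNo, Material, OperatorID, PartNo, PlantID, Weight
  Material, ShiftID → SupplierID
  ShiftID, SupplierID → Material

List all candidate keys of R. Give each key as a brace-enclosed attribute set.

{Material, ShiftID}, {SupplierID}

{SupplierID}⁺ = {BatchNo, Material, OperatorID, PartNo, PlantID, ShiftID, SupplierID, Weight} — all of the relation — so {SupplierID} is a candidate key.
{Material, ShiftID}⁺ = {BatchNo, Material, OperatorID, PartNo, PlantID, ShiftID, SupplierID, Weight} — all of the relation — so {Material, ShiftID} is a candidate key.
No proper subset of any of these is a key, and no other minimal superkey exists.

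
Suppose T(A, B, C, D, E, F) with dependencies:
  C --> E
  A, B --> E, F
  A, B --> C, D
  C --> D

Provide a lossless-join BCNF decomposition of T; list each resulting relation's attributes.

Candidate key of the original relation: {A, B}.
{A, B, C, D, E, F}: {C} determines {C, D, E} here but is not a superkey — split on C --> D, E, giving {C, D, E} and {A, B, C, F}.
{C, D, E} is in BCNF.
{A, B, C, F} is in BCNF.

{A, B, C, F}; {C, D, E}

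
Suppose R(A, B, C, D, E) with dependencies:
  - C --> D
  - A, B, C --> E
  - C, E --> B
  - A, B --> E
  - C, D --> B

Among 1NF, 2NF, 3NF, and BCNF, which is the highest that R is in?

1NF

Candidate key: {A, C}. Prime attributes: {A, C}.
C --> D breaks BCNF: {C}⁺ = {B, C, D}, so {C} is not a superkey.
C --> D determines the non-prime attribute {D} from a non-superkey — 3NF is violated.
{C} is a proper subset of the key {A, C}, and {C}⁺ contains the non-prime attributes {B, D} — a partial dependency, so 2NF is violated.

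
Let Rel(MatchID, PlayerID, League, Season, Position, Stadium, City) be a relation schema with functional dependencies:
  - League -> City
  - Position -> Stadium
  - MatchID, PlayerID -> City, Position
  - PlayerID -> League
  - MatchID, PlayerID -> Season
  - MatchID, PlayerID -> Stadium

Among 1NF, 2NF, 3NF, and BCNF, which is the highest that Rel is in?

Candidate key: {MatchID, PlayerID}. Prime attributes: {MatchID, PlayerID}.
League -> City: {League}⁺ = {City, League}, which is not all of the attributes, so the left side is not a superkey — BCNF is violated.
League -> City determines the non-prime attribute {City} from a non-superkey — 3NF is violated.
Since {PlayerID} ⊂ {MatchID, PlayerID} and {PlayerID}⁺ ⊇ {City, League} with {City, League} non-prime, there is a partial dependency; 2NF fails.

1NF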